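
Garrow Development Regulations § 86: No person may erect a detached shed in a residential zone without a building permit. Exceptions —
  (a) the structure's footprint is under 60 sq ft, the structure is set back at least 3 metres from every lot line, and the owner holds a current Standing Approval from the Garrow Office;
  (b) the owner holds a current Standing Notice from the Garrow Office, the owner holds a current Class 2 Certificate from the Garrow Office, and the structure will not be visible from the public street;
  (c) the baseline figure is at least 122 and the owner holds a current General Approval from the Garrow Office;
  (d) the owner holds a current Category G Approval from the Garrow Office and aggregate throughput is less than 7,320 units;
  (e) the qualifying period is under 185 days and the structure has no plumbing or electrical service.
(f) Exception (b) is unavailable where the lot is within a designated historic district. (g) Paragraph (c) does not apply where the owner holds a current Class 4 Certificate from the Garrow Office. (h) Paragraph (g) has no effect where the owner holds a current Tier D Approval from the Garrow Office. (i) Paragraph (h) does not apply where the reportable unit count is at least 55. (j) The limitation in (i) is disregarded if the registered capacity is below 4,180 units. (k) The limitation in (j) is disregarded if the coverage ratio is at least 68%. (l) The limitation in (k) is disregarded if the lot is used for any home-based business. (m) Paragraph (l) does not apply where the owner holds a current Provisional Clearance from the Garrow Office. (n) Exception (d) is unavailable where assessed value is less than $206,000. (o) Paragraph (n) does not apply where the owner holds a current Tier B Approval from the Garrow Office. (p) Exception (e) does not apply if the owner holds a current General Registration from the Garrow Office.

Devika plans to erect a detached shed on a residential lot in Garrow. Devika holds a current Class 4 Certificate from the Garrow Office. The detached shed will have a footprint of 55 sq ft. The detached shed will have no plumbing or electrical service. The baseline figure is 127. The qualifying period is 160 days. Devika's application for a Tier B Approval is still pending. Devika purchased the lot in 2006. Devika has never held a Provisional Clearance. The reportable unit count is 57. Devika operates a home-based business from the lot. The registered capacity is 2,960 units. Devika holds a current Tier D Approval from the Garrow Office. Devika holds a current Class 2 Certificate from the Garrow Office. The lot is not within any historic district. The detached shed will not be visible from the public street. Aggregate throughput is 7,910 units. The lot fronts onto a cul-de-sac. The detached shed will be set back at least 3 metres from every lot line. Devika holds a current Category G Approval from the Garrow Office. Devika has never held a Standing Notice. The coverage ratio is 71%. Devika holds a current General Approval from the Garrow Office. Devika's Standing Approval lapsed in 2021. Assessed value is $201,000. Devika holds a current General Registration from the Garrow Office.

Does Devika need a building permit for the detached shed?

No — exception (c) applies; Devika does not need a building permit.

Exception (a) does not apply: there is no Standing Approval in force.
Exception (b) fails — there is no Standing Notice in force.
Exception (c) is satisfied on its face — the baseline figure is 127, meeting the 122 threshold; a current General Approval is held. Considering the limiting provisions: (g) is triggered (a current Class 4 Certificate is held), but is displaced by (h): (h) applies — a current Tier D Approval is held. (i) is triggered (the reportable unit count is 57, meeting the 55 threshold), but is displaced by (j): (j) operates against (i): the registered capacity is 2,960 units, below the 4,180 units limit. (k) would limit (j) — the coverage ratio is 71%, meeting the 68% threshold — but (l) sets (k) aside: (l) operates — a home-based business operates on the lot. (m), which would lift (l), is inapplicable — the Provisional Clearance is not current. So (c) applies.
Exception (d) fails — aggregate throughput is 7,910 units, not less than 7,320 units.
Exception (e) is satisfied on its face — the qualifying period is 160 days, under the 185 days limit; there is no plumbing or electrical service. However, paragraph (p) must be considered: (p) operates against (e): a current General Registration is held. So (e) is unavailable.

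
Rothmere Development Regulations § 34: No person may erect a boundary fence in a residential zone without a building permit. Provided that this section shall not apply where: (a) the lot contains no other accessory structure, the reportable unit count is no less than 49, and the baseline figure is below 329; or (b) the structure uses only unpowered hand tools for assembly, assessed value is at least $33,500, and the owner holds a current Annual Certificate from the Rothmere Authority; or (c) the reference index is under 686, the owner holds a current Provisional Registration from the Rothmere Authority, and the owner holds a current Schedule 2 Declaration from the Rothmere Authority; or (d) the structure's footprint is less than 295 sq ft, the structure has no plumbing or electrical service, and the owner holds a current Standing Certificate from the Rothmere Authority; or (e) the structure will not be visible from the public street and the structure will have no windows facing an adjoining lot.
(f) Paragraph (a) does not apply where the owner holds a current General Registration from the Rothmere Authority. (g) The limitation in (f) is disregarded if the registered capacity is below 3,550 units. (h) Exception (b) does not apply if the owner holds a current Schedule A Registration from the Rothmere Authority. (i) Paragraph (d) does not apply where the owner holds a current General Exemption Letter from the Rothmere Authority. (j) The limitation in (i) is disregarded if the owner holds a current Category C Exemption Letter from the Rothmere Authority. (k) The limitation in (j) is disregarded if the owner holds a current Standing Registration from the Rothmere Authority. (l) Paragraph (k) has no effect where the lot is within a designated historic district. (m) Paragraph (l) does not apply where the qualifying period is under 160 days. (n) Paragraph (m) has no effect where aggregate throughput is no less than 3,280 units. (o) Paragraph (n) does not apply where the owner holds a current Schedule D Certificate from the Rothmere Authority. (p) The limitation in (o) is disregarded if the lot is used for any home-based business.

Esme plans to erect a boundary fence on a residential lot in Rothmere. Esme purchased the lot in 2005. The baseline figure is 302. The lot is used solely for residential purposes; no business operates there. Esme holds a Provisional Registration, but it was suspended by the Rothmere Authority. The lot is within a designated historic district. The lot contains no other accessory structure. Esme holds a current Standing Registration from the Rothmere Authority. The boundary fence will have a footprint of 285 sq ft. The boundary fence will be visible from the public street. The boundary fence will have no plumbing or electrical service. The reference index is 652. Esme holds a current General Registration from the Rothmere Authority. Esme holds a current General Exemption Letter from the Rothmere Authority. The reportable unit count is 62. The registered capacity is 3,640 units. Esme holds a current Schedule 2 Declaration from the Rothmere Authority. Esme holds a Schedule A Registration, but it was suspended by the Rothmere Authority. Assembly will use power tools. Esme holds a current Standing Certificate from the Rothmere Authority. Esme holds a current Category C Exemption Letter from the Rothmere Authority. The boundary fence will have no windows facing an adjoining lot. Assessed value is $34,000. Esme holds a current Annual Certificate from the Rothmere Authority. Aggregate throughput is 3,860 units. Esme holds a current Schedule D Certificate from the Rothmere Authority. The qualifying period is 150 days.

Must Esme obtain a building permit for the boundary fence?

Yes — Esme must obtain a building permit.

All of (a)'s requirements are met (the lot has no other accessory structure; the reportable unit count is 62, meeting the 49 threshold; the baseline figure is 302, below the 329 limit). Turning to paragraphs (f)–(g): (f) is engaged — a current General Registration is held. (g), which would lift (f), is not triggered — the registered capacity is 3,640 units, not below 3,550 units. (a) is therefore removed.
Exception (b) requires that the structure uses only unpowered hand tools for assembly; but assembly uses power tools, so (b) is unavailable.
Exception (c) requires that the owner holds a current Provisional Registration from the Rothmere Authority; but no current Provisional Registration is held, so (c) is unavailable.
Exception (d) is satisfied on its face — the structure's footprint is 285 sq ft, less than the 295 sq ft limit; there is no plumbing or electrical service; a current Standing Certificate is held. But applying paragraphs (i)–(p): (i) operates against (d): a current General Exemption Letter is held. (j) would limit (i) — a current Category C Exemption Letter is held — but (k) sets (j) aside: (k) is engaged — a current Standing Registration is held. (l) operates (the lot is in a historic district), but yields to (m): (m) operates against (l): the qualifying period is 150 days, under the 160 days limit. (n) would limit (m) — aggregate throughput is 3,860 units, meeting the 3,280 units threshold — but (o) sets (n) aside: (o) is engaged — a current Schedule D Certificate is held. (p) is inapplicable (the lot is solely residential), so (o) stands. So (d) is unavailable.
Exception (e) does not apply: the structure will be visible from the street.
No exception applies. The general rule governs.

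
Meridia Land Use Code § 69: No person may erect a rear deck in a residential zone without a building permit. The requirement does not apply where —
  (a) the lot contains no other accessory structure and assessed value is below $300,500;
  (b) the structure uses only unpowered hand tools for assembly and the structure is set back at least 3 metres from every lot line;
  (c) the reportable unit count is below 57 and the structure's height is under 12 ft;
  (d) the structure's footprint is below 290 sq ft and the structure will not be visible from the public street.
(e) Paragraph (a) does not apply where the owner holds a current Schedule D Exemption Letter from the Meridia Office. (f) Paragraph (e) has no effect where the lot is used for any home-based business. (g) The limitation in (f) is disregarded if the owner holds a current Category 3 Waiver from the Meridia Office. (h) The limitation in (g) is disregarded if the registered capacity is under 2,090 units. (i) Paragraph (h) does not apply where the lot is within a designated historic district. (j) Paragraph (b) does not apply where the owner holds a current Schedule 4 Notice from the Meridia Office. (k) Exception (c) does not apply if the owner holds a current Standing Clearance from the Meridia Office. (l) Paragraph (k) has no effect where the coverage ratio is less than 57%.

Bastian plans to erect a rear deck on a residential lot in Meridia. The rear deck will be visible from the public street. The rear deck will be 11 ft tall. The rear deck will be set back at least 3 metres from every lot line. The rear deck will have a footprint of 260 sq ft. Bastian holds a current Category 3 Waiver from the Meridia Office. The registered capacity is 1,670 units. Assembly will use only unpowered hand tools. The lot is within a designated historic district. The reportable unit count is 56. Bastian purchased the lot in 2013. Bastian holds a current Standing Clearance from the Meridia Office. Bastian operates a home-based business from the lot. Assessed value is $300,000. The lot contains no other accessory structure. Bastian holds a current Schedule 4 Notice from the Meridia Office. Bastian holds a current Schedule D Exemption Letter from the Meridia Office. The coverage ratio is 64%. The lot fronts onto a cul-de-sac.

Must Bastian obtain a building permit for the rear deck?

Yes — Bastian must obtain a building permit.

Exception (a)'s conditions are all satisfied: the lot has no other accessory structure; assessed value is $300,000, below the $300,500 limit. But applying paragraphs (e)–(i): (e) operates against (a): a current Schedule D Exemption Letter is held. (f) would limit (e) — a home-based business operates on the lot — but (g) sets (f) aside: (g) operates against (f): a current Category 3 Waiver is held. (h) would limit (g) — the registered capacity is 1,670 units, under the 2,090 units limit — but (i) sets (h) aside: (i) applies — the lot is in a historic district. (a) is therefore removed.
All of (b)'s requirements are met (assembly uses only hand tools; the setback is at least 3 m on every side). However, paragraph (j) must be considered: (j) applies — a current Schedule 4 Notice is held. So (b) is unavailable.
Exception (c): the reportable unit count is 56, below the 57 limit; the structure's height is 11 ft, under the 12 ft limit — every condition holds. But applying paragraphs (k)–(l): (k) applies — a current Standing Clearance is held. (l) is not engaged (the coverage ratio is 64%, not less than 57%), so (k) stands. So (c) is unavailable.
Exception (d) does not apply: the structure will be visible from the street.
No exception applies. The general rule governs.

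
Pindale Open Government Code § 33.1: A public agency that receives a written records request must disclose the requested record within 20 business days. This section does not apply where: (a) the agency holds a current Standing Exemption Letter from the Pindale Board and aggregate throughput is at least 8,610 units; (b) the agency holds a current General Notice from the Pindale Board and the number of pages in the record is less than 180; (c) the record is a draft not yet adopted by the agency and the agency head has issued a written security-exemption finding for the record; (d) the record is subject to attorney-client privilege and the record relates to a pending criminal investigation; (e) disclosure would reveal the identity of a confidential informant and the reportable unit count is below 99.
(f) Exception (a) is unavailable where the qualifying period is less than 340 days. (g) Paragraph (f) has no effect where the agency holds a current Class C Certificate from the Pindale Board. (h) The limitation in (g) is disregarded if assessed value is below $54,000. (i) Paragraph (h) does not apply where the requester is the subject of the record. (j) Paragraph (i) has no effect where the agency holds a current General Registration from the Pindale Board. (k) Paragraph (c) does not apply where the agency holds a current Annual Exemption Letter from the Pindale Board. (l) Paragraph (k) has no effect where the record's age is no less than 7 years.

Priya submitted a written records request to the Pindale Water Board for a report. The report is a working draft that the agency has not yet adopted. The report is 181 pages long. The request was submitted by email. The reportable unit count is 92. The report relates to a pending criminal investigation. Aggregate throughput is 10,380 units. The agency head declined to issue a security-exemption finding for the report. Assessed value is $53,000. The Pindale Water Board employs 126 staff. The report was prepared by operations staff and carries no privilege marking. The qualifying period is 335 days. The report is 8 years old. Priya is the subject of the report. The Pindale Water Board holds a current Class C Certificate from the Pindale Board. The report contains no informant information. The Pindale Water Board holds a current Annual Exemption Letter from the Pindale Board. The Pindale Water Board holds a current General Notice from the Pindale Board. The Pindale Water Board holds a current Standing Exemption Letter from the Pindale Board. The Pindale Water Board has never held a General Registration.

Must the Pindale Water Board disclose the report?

Exception (a) is satisfied on its face — a current Standing Exemption Letter is held; aggregate throughput is 10,380 units, meeting the 8,610 units threshold. As to paragraphs (f)–(j): (f) is engaged (the qualifying period is 335 days, less than the 340 days limit), but is displaced by (g): (g) is engaged — a current Class C Certificate is held. (h) is engaged (assessed value is $53,000, below the $54,000 limit), but is set aside by (i): (i) is triggered — Priya is the subject of the report. (j), which would lift (i), is not triggered — the General Registration is not current. Exception (a) stands.
Exception (b) does not apply: the number of pages in the record is 181, not less than 180.
Exception (c) requires that the agency head has issued a written security-exemption finding for the record; but the agency head declined to issue a security-exemption finding, so (c) is unavailable.
Exception (d) fails — the report carries no privilege marking.
Exception (e) does not apply: the report contains no informant information.

No — exception (a) applies; the Pindale Water Board is not required to disclose the report.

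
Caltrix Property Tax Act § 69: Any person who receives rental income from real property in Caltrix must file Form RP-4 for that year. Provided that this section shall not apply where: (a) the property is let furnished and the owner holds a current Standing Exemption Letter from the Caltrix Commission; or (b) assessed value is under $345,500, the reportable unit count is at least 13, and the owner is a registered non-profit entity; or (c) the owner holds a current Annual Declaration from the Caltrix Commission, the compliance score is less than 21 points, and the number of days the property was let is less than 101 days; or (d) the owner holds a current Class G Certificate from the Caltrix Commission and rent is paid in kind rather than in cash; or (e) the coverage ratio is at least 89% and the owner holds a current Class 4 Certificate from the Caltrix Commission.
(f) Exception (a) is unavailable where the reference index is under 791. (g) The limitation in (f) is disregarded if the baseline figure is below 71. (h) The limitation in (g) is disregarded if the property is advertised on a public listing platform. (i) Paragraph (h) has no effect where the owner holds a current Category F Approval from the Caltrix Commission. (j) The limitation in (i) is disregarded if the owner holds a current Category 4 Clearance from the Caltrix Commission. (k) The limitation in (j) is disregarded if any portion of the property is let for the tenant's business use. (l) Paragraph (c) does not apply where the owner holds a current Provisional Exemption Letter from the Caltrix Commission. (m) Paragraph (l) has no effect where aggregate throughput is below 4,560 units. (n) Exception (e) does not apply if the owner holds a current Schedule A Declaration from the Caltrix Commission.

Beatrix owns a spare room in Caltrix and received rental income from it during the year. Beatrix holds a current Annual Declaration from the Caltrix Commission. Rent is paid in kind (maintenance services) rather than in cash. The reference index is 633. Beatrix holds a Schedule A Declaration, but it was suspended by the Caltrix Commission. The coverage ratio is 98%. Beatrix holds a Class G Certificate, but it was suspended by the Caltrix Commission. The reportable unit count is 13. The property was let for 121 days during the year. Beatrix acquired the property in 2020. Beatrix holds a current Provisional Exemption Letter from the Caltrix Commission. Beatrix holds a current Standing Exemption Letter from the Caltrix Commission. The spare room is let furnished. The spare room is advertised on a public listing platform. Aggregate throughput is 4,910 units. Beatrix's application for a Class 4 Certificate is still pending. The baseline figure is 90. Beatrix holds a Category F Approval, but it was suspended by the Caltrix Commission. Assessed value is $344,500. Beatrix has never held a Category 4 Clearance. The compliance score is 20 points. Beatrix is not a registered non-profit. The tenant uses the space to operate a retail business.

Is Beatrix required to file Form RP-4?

Exception (a)'s conditions are all satisfied: the property is let furnished; a current Standing Exemption Letter is held. However, paragraphs (f)–(k) must be considered: (f) is triggered — the reference index is 633, under the 791 limit. (g) is inapplicable (the baseline figure is 90, not below 71), so (f) stands. (a) is therefore removed.
Exception (b) does not apply: Beatrix is not a registered non-profit.
Exception (c) does not apply: the number of days the property was let is 121 days, not less than 101 days.
Exception (d) fails — there is no Class G Certificate in force.
Exception (e) requires that the owner holds a current Class 4 Certificate from the Caltrix Commission; but no current Class 4 Certificate is held, so (e) is unavailable.
No exception is made out. Beatrix falls within the general rule.

Yes — Beatrix must file Form RP-4.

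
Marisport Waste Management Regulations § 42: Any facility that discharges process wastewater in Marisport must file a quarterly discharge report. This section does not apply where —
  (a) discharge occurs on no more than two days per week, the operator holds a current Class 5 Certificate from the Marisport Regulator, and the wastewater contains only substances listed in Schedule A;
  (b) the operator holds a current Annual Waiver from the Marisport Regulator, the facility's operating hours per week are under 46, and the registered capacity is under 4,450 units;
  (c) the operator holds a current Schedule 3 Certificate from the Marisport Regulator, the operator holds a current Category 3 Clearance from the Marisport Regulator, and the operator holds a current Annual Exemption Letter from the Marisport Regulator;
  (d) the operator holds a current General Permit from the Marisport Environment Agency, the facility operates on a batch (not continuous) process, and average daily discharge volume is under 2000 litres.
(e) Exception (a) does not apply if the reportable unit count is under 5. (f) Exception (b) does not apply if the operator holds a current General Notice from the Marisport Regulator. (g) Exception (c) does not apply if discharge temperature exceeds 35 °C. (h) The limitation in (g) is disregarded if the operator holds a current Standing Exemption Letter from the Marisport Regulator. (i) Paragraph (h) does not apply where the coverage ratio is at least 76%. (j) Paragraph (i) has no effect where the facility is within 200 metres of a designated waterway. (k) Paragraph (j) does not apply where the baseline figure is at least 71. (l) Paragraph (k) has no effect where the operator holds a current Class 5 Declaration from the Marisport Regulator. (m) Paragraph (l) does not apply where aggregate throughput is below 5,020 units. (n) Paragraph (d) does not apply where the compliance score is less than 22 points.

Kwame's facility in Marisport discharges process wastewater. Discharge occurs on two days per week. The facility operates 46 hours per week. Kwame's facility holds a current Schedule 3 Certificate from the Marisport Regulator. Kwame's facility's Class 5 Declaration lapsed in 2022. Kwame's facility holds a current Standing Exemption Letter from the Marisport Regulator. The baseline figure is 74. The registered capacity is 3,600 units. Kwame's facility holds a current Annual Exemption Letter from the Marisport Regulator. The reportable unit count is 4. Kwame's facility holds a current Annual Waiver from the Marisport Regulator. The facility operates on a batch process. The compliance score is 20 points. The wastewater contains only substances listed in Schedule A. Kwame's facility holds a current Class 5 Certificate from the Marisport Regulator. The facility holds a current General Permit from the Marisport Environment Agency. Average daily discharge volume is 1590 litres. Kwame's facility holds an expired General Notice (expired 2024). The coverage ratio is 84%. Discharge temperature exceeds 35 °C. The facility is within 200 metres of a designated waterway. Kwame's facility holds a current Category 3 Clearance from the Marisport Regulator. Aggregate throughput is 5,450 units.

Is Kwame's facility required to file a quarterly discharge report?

Exception (a)'s conditions are all satisfied: discharge occurs on no more than two days per week; a current Class 5 Certificate is held; the wastewater is Schedule-A-only. But: (e) operates against (a): the reportable unit count is 4, under the 5 limit. (a) is therefore removed.
Exception (b) requires that the facility's operating hours per week are under 46; but the facility's operating hours per week are 46, not under 46, so (b) is unavailable.
Exception (c)'s conditions are all satisfied: a current Schedule 3 Certificate is held; a current Category 3 Clearance is held; a current Annual Exemption Letter is held. But: (g) operates against (c): discharge temperature exceeds 35 °C. (h) would limit (g) — a current Standing Exemption Letter is held — but (i) sets (h) aside: (i) operates against (h): the coverage ratio is 84%, meeting the 76% threshold. (j) is triggered (the facility is within 200 m of a designated waterway), but is overridden by (k): (k) applies — the baseline figure is 74, meeting the 71 threshold. (l), which would lift (k), does not operate here — the Class 5 Declaration is not current. (c) is therefore removed.
Exception (d) is satisfied on its face — a current General Permit is held; the facility operates on a batch process; average daily discharge volume is 1590 litres, under the 2000 litres limit. However, paragraph (n) must be considered: (n) operates against (d): the compliance score is 20 points, less than the 22 points limit. So (d) is unavailable.
None of the exceptions is available; § 42 applies in full.

Yes — Kwame's facility must file a quarterly discharge report.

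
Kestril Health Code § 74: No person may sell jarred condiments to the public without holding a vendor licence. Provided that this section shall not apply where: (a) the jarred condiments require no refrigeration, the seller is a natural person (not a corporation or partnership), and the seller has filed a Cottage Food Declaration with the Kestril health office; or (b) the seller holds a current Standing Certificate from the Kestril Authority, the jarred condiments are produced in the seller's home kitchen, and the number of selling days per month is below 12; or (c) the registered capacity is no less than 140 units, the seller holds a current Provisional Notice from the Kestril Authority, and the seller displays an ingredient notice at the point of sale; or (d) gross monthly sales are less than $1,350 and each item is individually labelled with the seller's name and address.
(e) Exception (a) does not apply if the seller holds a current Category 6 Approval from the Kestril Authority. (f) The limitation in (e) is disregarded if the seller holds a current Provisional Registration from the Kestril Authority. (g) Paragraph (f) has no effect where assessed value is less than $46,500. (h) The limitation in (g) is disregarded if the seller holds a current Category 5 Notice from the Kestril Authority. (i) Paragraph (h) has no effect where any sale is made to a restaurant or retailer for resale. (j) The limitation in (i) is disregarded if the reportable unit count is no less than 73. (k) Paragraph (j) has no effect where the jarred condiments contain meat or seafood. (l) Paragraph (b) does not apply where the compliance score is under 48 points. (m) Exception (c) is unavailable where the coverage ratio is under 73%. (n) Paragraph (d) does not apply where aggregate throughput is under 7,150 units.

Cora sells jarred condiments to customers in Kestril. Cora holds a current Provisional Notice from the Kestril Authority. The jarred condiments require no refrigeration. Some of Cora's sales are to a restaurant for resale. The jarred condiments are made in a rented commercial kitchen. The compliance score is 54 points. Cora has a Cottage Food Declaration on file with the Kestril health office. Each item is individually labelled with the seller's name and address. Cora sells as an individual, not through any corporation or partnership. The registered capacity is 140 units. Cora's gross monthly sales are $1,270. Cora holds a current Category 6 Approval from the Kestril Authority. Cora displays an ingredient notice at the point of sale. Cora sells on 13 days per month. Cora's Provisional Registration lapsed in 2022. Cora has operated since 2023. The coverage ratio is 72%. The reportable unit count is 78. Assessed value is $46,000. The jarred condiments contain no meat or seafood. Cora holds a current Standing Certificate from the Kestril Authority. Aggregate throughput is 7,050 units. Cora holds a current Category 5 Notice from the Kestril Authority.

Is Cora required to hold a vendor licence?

All of (a)'s requirements are met (the jarred condiments are shelf-stable; the seller is a natural person; a Cottage Food Declaration is on file). But: (e) operates — a current Category 6 Approval is held. (f), which would lift (e), does not operate here — the Provisional Registration is not current. (a) is therefore removed.
Exception (b) does not apply: the jarred condiments are made in a commercial kitchen, not a home kitchen.
All of (c)'s requirements are met (the registered capacity is 140 units, meeting the 140 units threshold; a current Provisional Notice is held; an ingredient notice is displayed). But applying paragraph (m): (m) operates against (c): the coverage ratio is 72%, under the 73% limit. Exception (c) does not apply.
Exception (d)'s conditions are all satisfied: gross monthly sales are $1,270, less than the $1,350 limit; items are individually labelled. But applying paragraph (n): (n) operates against (d): aggregate throughput is 7,050 units, under the 7,150 units limit. Exception (d) does not apply.
No exception displaces § 74.

Yes — Cora must hold a vendor licence.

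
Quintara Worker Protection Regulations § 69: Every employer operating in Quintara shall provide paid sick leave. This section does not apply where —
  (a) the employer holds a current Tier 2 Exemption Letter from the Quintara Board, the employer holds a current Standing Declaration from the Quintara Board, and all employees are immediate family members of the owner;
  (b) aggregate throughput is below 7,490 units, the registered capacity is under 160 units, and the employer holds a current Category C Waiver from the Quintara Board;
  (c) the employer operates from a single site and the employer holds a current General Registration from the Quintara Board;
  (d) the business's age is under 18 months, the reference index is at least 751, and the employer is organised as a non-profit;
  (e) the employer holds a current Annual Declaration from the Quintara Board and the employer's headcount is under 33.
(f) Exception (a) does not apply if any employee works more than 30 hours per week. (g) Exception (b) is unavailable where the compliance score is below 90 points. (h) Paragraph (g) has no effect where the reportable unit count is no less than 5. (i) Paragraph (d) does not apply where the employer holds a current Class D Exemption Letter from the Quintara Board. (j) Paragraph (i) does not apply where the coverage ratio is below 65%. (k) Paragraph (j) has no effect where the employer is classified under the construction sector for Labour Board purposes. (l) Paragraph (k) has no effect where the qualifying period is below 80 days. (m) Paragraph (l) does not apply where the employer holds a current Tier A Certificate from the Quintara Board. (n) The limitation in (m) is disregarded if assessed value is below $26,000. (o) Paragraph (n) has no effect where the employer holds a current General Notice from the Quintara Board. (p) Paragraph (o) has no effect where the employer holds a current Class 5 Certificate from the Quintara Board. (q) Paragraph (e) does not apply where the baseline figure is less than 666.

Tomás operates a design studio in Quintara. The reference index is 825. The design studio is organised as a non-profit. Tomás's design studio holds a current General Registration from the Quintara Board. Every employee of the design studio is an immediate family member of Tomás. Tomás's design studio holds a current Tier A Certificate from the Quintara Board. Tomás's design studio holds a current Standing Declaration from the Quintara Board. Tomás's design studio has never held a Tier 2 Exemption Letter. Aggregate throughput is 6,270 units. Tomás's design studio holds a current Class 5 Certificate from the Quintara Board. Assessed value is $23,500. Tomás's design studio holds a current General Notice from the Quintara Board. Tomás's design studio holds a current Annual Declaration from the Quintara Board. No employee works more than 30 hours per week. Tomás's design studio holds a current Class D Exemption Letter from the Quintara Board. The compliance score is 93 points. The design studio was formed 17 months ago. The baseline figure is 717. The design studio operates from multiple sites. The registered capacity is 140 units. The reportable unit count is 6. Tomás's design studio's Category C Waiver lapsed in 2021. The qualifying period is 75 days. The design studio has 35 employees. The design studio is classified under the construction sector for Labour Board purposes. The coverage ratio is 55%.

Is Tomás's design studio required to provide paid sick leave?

No — exception (d) applies; Tomás's design studio is not required to provide paid sick leave.

Exception (a) fails — there is no Tier 2 Exemption Letter in force.
Exception (b) does not apply: the Category C Waiver is not current.
Exception (c) requires that the employer operates from a single site; but the employer operates from multiple sites, so (c) is unavailable.
All of (d)'s requirements are met (the business's age is 17 months, under the 18 months limit; the reference index is 825, meeting the 751 threshold; the employer is a non-profit). Under paragraphs (i)–(p): (i) would limit (d) — a current Class D Exemption Letter is held — but (j) sets (i) aside: (j) operates — the coverage ratio is 55%, below the 65% limit. (k) would limit (j) — the design studio is classified under the construction sector — but (l) sets (k) aside: (l) operates against (k): the qualifying period is 75 days, below the 80 days limit. (m) is triggered (a current Tier A Certificate is held), but is itself disapplied by (n): (n) operates — assessed value is $23,500, below the $26,000 limit. (o) would limit (n) — a current General Notice is held — but (p) sets (o) aside: (p) is triggered — a current Class 5 Certificate is held. Exception (d) stands.
Exception (e) does not apply: the employer's headcount is 35, not under 33.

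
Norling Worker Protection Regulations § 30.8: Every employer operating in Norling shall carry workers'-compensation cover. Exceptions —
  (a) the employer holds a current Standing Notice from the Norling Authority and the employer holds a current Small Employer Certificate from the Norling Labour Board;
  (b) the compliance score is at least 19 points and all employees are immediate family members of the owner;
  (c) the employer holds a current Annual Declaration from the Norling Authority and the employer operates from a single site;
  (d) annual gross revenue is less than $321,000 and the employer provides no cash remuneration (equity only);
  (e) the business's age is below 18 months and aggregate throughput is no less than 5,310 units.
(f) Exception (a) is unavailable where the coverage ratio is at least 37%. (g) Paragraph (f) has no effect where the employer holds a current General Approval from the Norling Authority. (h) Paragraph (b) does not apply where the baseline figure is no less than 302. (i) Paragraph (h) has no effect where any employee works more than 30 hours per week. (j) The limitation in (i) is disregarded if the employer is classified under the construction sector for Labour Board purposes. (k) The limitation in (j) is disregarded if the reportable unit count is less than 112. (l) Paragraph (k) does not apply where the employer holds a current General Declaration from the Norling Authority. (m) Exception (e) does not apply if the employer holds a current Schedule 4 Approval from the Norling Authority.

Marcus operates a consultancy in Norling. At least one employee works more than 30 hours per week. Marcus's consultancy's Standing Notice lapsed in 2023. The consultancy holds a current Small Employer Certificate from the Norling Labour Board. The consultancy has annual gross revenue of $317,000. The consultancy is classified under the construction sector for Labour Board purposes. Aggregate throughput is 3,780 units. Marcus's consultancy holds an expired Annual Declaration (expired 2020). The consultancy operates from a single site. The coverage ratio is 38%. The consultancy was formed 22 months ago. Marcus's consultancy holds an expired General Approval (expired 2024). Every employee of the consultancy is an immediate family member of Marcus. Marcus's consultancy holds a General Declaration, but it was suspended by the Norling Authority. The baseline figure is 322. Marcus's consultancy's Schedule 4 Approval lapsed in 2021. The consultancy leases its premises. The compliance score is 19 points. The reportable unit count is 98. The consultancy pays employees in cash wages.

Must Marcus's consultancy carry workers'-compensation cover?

No — exception (b) applies; Marcus's consultancy is not required to carry workers'-compensation cover.

Exception (a) does not apply: there is no Standing Notice in force.
Exception (b)'s conditions are all satisfied: the compliance score is 19 points, meeting the 19 points threshold; every employee is an immediate family member. As to paragraphs (h)–(l): (h) would limit (b) — the baseline figure is 322, meeting the 302 threshold — but (i) sets (h) aside: (i) operates against (h): at least one employee exceeds 30 hours/week. (j) is triggered (the consultancy is classified under the construction sector), but is set aside by (k): (k) operates against (j): the reportable unit count is 98, less than the 112 limit. (l) is not triggered (there is no General Declaration in force), so (k) stands. Exception (b) stands.
Exception (c) does not apply: the Annual Declaration is not current.
Exception (d) fails — employees are paid cash wages.
Exception (e) requires that the business's age is below 18 months; but the business's age is 22 months, not below 18 months, so (e) is unavailable.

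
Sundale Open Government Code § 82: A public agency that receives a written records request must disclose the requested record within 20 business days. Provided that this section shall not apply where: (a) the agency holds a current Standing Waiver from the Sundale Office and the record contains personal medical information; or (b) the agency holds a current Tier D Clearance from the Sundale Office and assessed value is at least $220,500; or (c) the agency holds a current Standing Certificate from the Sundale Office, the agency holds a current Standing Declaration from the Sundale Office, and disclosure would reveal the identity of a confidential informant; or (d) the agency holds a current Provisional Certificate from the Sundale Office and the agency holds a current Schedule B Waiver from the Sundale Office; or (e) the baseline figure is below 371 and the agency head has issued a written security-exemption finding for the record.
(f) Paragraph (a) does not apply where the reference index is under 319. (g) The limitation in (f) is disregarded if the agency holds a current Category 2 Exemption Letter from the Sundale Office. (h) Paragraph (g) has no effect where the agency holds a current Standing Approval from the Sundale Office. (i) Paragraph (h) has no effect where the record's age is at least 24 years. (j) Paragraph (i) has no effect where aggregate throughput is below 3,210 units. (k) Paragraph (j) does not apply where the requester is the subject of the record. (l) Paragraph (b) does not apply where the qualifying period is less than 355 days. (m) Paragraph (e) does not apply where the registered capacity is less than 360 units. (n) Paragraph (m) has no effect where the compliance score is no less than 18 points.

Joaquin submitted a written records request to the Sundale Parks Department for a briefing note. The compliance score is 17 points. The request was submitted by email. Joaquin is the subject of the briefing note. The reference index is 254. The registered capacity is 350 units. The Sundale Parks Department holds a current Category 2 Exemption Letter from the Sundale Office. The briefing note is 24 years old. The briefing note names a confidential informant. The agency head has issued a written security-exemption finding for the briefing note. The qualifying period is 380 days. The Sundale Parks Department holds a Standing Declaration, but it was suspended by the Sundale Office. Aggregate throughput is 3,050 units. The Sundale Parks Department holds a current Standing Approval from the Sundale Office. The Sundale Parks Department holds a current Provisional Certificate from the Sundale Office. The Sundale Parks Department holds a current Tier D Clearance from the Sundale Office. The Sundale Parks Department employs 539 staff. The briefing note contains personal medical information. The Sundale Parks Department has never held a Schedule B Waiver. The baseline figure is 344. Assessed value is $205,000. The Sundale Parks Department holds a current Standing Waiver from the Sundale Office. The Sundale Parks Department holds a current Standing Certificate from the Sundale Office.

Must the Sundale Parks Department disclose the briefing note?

No — exception (a) applies; the Sundale Parks Department is not required to disclose the briefing note.

Exception (a) is satisfied on its face — a current Standing Waiver is held; the briefing note contains personal medical information. Considering the limiting provisions: (f) operates (the reference index is 254, under the 319 limit), but is displaced by (g): (g) is triggered — a current Category 2 Exemption Letter is held. (h) would limit (g) — a current Standing Approval is held — but (i) sets (h) aside: (i) operates against (h): the record's age is 24 years, meeting the 24 years threshold. (j) is engaged (aggregate throughput is 3,050 units, below the 3,210 units limit), but is overridden by (k): (k) operates against (j): Joaquin is the subject of the briefing note. Exception (a) stands.
Exception (b) does not apply: assessed value is $205,000, short of $220,500.
Exception (c) does not apply: the Standing Declaration is not current.
Exception (d) requires that the agency holds a current Schedule B Waiver from the Sundale Office; but the Schedule B Waiver is not current, so (d) is unavailable.
All of (e)'s requirements are met (the baseline figure is 344, below the 371 limit; a written security-exemption finding has been issued). However, paragraphs (m)–(n) must be considered: (m) is engaged — the registered capacity is 350 units, less than the 360 units limit. (n) is not engaged (the compliance score is 17 points, short of 18 points), so (m) stands. (e) is therefore removed.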